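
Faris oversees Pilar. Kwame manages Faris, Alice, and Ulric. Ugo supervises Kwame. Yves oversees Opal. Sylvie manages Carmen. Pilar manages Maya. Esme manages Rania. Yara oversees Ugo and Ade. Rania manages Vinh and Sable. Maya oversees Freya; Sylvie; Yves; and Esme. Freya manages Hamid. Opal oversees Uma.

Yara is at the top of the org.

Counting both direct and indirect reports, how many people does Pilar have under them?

12

Pilar directly manages Maya. Under Maya: Esme, Rania, Sable, Vinh, Yves, Opal, Uma, Sylvie, Carmen, Freya, Hamid (11). That's 12 in total.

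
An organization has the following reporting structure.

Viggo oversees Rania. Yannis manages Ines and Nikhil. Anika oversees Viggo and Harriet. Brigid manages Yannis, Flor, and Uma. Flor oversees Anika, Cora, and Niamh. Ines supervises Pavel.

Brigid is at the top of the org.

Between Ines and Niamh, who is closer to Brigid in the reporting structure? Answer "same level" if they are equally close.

same level

Both Ines and Niamh are 2 levels below Brigid.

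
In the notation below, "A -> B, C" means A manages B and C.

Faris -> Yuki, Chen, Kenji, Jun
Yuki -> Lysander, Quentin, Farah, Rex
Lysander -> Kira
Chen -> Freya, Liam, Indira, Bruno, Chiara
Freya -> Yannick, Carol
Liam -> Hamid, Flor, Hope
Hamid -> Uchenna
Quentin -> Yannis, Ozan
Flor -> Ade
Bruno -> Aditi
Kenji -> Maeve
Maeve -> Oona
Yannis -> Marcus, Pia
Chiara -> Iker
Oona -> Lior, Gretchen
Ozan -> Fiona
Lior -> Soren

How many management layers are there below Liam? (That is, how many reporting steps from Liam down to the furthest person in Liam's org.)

The longest chain under Liam runs Liam → Flor → Ade, which is 2 levels below Liam.

2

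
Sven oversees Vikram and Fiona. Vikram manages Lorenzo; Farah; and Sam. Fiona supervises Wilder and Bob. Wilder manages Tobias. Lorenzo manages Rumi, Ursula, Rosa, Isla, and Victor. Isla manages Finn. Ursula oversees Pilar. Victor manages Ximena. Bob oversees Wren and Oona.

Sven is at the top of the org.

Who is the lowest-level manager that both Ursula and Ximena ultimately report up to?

Ursula's chain of managers is Lorenzo, Vikram, Sven. Ximena's chain of managers is Victor, Lorenzo, Vikram, Sven. The first manager that appears in both chains is Lorenzo.

Lorenzo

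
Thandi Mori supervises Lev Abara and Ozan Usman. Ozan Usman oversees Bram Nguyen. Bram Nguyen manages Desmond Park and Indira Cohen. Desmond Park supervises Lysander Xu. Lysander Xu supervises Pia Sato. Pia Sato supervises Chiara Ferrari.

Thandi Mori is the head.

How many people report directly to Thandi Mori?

Thandi Mori directly manages Lev Abara, Ozan Usman. That is 2 direct reports.

2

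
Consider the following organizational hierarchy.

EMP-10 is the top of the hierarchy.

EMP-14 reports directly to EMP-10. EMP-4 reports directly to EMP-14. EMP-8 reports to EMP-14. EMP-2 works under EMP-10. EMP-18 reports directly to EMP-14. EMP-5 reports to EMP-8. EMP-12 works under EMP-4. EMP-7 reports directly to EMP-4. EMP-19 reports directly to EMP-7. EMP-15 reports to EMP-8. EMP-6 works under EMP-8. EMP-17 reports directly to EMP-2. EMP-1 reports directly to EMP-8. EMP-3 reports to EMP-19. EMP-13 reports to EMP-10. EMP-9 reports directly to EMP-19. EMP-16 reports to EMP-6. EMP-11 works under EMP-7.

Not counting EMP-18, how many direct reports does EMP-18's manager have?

2

EMP-18 reports to EMP-14. EMP-14's other direct reports are EMP-4, EMP-8 — 2 peers.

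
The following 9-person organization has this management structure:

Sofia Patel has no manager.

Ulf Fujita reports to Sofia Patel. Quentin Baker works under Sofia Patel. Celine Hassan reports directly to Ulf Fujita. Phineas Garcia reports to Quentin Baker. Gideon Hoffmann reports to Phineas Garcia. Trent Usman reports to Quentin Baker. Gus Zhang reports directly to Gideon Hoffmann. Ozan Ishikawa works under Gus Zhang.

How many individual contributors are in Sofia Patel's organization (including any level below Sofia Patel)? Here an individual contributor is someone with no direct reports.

3

The people in Sofia Patel's organization with no one reporting to them are Trent Usman, Ozan Ishikawa, Celine Hassan. That is 3.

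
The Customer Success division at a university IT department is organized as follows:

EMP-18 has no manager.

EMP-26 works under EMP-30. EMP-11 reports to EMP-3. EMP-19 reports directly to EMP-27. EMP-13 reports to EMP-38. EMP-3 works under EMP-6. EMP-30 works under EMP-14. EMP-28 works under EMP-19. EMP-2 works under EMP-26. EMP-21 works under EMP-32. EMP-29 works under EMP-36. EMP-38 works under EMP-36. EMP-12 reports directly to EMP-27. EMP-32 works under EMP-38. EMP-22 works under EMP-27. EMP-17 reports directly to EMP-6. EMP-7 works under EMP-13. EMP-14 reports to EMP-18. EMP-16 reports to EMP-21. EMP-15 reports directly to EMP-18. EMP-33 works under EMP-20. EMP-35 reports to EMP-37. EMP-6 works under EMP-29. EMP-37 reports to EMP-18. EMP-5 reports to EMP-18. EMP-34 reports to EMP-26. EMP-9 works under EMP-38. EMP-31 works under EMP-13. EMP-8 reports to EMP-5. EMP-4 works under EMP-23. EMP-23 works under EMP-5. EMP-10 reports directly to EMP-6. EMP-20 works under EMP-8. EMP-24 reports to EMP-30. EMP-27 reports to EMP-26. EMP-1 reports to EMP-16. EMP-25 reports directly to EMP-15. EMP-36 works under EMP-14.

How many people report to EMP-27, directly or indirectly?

EMP-27 directly manages EMP-12, EMP-19, EMP-22. EMP-12 has no reports. Under EMP-19: EMP-28 (1). EMP-22 has no reports. So EMP-27's organization is 3 direct reports plus everyone under them: 1 + 2 + 1 = 4.

4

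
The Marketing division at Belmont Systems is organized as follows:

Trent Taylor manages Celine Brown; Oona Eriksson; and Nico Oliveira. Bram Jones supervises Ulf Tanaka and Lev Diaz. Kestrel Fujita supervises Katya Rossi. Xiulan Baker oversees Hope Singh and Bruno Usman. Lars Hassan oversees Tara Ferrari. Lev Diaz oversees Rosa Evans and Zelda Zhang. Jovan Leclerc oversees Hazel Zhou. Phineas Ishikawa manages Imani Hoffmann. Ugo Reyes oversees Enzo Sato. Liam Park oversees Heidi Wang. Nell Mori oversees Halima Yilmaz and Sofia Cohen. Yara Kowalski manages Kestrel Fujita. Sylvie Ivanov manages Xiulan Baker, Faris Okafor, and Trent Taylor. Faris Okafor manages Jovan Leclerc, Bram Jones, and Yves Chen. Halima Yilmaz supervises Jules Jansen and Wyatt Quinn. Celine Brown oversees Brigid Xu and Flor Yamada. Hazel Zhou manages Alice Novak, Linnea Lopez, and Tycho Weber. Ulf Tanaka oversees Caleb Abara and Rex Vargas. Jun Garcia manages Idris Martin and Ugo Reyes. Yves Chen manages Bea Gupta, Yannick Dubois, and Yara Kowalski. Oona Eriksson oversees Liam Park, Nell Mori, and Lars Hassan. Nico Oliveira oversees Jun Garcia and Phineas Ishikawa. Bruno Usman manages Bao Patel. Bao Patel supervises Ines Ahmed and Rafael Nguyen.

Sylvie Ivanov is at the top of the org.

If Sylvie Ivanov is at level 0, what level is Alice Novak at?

Chain from Alice Novak up to Sylvie Ivanov: Alice Novak → Hazel Zhou → Jovan Leclerc → Faris Okafor → Sylvie Ivanov. That is 4 steps up, so Alice Novak is 4 levels below Sylvie Ivanov.

4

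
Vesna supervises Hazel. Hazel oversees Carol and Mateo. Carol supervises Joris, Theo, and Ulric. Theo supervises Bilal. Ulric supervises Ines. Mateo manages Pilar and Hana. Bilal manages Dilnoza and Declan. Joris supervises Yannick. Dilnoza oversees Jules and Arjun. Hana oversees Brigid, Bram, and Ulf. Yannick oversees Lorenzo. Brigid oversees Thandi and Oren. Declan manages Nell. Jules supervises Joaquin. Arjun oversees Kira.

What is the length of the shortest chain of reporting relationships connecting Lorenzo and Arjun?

7

Lorenzo is 3 levels below Carol, and Arjun is 4 levels below Carol (their lowest common manager). The shortest path runs up from Lorenzo to Carol and back down to Arjun: 3 + 4 = 7 links.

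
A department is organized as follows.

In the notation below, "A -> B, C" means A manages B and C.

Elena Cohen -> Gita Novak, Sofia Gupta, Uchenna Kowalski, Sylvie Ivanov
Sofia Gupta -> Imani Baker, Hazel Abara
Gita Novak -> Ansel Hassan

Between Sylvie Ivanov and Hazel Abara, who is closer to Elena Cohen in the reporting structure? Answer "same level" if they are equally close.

Sylvie Ivanov is 1 level below Elena Cohen; Hazel Abara is 2. Sylvie Ivanov is higher.

Sylvie Ivanov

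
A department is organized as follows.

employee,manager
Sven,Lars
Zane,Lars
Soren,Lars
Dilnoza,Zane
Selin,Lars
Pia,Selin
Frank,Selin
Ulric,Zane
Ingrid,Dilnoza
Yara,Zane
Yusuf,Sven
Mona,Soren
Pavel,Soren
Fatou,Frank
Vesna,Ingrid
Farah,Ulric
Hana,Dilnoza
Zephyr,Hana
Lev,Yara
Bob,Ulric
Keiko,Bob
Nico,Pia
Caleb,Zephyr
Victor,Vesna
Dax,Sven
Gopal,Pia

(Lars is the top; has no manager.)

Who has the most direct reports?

Lars

Direct-report counts: Lars has 4; Selin has 2; Frank has 1; Pia has 2; Soren has 2; Zane has 3; Yara has 1; Ulric has 2; Bob has 1; Dilnoza has 2; Hana has 1; Zephyr has 1; Ingrid has 1; Vesna has 1; Sven has 2. The largest is 4, held by Lars.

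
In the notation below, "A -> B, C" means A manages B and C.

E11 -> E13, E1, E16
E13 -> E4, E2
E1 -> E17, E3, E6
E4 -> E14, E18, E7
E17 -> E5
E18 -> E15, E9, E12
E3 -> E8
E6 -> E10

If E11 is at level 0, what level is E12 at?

Chain from E12 up to E11: E12 → E18 → E4 → E13 → E11. That is 4 steps up, so E12 is 4 levels below E11.

4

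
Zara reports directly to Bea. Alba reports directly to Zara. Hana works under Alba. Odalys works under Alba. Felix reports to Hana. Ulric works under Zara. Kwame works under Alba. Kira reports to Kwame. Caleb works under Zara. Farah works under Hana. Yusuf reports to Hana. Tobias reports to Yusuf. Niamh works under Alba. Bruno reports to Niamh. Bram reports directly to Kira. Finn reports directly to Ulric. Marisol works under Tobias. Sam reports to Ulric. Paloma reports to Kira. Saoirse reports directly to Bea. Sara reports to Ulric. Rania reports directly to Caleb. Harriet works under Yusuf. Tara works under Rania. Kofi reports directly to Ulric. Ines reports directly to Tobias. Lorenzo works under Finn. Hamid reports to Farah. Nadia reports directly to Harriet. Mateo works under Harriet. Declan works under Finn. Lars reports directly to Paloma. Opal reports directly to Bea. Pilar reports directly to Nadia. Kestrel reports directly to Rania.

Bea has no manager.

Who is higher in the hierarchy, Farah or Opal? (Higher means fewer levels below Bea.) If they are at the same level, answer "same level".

Farah is 4 levels below Bea; Opal is 1. Opal is higher.

Opal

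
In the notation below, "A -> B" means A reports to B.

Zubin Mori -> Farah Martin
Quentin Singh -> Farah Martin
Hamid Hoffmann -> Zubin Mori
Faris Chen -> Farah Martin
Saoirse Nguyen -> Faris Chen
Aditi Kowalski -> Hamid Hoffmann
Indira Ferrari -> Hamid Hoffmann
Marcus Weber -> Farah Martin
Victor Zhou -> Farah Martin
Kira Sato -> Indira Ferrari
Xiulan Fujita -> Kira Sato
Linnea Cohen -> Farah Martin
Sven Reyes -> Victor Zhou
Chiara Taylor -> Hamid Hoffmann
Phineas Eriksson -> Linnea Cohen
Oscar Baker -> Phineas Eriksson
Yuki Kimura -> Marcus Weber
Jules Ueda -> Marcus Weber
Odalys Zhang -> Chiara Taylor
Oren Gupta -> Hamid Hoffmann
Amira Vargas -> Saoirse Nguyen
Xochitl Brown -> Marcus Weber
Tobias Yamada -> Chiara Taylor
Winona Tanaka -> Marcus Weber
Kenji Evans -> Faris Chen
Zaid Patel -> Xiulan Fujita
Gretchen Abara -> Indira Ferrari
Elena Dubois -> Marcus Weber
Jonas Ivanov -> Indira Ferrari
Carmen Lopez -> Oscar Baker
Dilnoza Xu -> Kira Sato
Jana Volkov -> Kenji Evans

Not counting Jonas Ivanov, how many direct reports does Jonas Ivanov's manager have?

Jonas Ivanov reports to Indira Ferrari. Indira Ferrari's other direct reports are Kira Sato, Gretchen Abara — 2 peers.

2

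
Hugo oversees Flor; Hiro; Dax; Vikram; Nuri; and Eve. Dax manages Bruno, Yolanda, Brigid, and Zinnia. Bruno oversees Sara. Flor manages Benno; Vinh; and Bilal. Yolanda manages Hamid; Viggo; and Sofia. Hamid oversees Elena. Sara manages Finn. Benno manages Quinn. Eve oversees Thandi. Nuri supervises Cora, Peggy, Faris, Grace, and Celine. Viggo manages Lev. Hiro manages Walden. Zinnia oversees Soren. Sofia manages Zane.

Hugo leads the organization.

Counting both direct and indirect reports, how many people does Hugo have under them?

30

Hugo directly manages Dax, Flor, Eve, Nuri, Hiro, Vikram. Under Dax: Zinnia, Soren, Brigid, Yolanda, Sofia, Zane, Viggo, Lev, Hamid, Elena, Bruno, Sara, Finn (13). Under Flor: Bilal, Vinh, Benno, Quinn (4). Under Eve: Thandi (1). Under Nuri: Celine, Grace, Faris, Peggy, Cora (5). Under Hiro: Walden (1). Vikram has no reports. So Hugo's organization is 6 direct reports plus everyone under them: 14 + 5 + 2 + 6 + 2 + 1 = 30.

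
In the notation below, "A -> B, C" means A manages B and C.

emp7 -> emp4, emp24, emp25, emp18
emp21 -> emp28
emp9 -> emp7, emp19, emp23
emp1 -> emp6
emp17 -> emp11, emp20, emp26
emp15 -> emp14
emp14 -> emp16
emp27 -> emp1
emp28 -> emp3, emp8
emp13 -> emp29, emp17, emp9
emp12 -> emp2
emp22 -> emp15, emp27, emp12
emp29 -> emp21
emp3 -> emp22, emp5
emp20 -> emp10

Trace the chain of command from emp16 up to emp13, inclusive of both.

emp16 reports to emp14. emp14 reports to emp15. emp15 reports to emp22. emp22 reports to emp3. emp3 reports to emp28. emp28 reports to emp21. emp21 reports to emp29. emp29 reports to emp13. emp13 is at the top.

emp16 -> emp14 -> emp15 -> emp22 -> emp3 -> emp28 -> emp21 -> emp29 -> emp13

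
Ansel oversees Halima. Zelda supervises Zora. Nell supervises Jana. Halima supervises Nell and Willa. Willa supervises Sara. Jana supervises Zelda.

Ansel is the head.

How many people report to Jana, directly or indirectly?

2

Jana directly manages Zelda. Under Zelda: Zora (1). That's 2 in total.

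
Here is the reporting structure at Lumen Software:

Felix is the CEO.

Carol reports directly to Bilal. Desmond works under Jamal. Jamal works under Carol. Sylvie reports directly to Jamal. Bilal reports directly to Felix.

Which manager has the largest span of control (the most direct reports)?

Direct-report counts: Felix has 1; Bilal has 1; Carol has 1; Jamal has 2. The largest is 2, held by Jamal.

Jamal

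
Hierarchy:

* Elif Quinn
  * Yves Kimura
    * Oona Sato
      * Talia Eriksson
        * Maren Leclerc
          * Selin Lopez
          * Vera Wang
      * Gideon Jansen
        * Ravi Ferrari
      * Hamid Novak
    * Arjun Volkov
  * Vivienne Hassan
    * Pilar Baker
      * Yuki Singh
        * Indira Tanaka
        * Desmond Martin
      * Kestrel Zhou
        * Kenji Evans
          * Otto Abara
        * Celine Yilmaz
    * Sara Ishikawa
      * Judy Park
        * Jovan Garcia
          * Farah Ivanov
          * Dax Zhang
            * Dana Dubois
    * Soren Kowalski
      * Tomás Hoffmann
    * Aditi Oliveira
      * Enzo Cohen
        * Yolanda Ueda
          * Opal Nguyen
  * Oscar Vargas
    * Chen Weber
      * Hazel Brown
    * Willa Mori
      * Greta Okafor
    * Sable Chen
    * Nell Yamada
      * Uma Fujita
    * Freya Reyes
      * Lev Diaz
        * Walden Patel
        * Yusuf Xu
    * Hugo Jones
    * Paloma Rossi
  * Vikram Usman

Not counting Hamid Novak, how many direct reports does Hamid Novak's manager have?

2

Hamid Novak reports to Oona Sato. Oona Sato's other direct reports are Talia Eriksson, Gideon Jansen — 2 peers.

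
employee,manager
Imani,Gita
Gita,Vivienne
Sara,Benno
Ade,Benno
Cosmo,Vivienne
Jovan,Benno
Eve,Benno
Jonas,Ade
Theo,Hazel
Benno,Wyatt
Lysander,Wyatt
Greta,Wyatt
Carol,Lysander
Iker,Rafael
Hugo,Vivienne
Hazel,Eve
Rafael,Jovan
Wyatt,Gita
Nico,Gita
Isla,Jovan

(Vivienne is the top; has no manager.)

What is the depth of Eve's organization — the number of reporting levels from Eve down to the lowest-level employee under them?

2

The longest chain under Eve runs Eve → Hazel → Theo, which is 2 levels below Eve.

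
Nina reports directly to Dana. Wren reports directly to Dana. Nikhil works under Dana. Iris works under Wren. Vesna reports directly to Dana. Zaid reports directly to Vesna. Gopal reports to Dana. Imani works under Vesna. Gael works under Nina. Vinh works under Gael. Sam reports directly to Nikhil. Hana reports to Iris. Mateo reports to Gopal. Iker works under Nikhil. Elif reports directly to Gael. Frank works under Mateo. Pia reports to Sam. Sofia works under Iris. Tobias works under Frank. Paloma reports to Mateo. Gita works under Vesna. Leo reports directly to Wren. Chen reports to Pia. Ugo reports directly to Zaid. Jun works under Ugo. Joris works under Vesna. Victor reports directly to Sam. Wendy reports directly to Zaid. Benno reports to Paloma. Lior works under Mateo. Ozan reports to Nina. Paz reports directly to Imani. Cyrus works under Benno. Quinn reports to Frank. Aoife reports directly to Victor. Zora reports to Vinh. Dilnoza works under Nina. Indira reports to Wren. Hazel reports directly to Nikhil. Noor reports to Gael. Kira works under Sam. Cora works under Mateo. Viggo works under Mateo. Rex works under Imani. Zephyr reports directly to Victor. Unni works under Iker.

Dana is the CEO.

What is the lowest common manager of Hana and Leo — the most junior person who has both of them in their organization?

Wren

Hana's chain of managers is Iris, Wren, Dana. Leo's chain of managers is Wren, Dana. The first manager that appears in both chains is Wren.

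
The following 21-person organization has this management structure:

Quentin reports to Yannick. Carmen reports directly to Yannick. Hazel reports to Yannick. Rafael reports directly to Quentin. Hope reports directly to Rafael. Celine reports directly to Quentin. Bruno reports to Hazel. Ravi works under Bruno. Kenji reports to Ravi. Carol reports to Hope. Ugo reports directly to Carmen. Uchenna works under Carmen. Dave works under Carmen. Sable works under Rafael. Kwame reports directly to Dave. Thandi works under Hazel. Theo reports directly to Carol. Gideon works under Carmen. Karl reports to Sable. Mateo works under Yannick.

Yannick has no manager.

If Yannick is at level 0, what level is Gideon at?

2

Chain from Gideon up to Yannick: Gideon → Carmen → Yannick. That is 2 steps up, so Gideon is 2 levels below Yannick.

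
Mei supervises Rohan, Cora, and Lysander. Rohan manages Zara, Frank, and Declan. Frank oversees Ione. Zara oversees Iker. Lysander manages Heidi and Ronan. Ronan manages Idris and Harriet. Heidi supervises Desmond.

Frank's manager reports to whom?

Mei

Frank reports to Rohan, and Rohan reports to Mei. So Frank's skip-level manager is Mei.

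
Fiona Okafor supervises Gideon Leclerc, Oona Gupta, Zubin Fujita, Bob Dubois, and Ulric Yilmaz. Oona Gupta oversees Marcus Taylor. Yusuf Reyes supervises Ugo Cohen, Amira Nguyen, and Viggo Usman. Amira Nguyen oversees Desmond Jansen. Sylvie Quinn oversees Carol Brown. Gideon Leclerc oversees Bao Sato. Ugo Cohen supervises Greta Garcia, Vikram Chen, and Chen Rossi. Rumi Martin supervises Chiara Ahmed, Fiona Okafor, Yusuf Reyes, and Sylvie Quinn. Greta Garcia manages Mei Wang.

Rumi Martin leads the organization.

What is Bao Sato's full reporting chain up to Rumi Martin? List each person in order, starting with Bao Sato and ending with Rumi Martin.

Bao Sato -> Gideon Leclerc -> Fiona Okafor -> Rumi Martin

Bao Sato reports to Gideon Leclerc. Gideon Leclerc reports to Fiona Okafor. Fiona Okafor reports to Rumi Martin. Rumi Martin is at the top.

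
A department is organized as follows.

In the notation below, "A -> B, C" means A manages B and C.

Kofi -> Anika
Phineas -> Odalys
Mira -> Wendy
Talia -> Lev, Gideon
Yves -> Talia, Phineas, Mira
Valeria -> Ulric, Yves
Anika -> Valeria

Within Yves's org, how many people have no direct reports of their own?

4

The people in Yves's organization with no one reporting to them are Wendy, Odalys, Gideon, Lev. That is 4.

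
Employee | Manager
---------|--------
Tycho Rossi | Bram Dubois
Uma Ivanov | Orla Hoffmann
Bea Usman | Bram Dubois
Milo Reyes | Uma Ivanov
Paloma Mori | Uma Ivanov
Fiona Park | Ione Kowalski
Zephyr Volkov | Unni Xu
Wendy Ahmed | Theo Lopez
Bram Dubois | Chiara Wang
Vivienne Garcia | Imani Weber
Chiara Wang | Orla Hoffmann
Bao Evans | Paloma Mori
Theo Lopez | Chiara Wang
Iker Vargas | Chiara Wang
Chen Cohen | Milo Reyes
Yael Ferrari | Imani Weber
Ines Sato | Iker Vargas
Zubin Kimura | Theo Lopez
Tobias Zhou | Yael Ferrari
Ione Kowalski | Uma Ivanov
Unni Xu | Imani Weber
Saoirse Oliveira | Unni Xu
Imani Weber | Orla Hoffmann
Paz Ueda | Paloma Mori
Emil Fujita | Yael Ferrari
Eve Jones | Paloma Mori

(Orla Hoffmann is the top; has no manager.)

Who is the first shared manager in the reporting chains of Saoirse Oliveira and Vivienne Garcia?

Imani Weber

Saoirse Oliveira's chain of managers is Unni Xu, Imani Weber, Orla Hoffmann. Vivienne Garcia's chain of managers is Imani Weber, Orla Hoffmann. The first manager that appears in both chains is Imani Weber.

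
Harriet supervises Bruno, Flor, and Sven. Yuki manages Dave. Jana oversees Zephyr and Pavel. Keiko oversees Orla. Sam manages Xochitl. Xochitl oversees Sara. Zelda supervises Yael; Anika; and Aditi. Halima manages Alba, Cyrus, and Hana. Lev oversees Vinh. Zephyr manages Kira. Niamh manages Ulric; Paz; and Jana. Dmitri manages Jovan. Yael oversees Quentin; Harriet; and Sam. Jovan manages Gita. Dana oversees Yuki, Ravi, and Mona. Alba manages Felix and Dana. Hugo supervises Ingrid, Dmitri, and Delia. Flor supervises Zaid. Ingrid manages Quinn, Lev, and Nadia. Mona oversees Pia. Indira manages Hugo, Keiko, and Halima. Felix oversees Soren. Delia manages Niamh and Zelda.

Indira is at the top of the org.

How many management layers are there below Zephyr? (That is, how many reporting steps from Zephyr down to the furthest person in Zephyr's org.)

The longest chain under Zephyr runs Zephyr → Kira, which is 1 level below Zephyr.

1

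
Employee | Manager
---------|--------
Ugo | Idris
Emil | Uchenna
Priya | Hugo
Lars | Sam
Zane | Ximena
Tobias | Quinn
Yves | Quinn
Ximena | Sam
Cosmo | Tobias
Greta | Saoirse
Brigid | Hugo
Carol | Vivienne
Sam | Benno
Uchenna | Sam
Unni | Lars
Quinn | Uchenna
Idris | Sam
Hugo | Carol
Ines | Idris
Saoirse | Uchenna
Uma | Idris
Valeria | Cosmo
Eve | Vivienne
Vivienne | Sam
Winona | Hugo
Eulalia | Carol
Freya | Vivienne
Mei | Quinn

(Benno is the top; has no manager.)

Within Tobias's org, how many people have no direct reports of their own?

1

The only person in Tobias's organization with no one reporting to them is Valeria. That is 1.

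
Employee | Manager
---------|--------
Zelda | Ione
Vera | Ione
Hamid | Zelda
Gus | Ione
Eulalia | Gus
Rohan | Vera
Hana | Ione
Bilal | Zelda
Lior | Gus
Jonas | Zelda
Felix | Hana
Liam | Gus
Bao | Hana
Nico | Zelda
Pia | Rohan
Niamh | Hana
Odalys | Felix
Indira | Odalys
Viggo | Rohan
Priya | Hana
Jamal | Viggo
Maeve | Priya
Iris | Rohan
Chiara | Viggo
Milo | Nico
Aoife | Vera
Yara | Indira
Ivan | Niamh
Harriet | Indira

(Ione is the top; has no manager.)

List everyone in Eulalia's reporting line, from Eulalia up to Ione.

Eulalia -> Gus -> Ione

Eulalia reports to Gus. Gus reports to Ione. Ione is at the top.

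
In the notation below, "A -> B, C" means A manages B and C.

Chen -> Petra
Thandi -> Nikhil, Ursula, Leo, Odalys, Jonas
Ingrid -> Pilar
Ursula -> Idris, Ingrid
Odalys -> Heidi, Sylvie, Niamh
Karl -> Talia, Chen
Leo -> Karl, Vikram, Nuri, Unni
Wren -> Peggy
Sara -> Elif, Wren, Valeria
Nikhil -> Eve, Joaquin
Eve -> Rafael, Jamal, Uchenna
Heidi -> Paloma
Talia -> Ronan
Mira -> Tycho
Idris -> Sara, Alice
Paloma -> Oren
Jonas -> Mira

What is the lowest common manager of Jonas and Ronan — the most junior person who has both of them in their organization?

Thandi

Jonas's chain of managers is Thandi. Ronan's chain of managers is Talia, Karl, Leo, Thandi. The first manager that appears in both chains is Thandi.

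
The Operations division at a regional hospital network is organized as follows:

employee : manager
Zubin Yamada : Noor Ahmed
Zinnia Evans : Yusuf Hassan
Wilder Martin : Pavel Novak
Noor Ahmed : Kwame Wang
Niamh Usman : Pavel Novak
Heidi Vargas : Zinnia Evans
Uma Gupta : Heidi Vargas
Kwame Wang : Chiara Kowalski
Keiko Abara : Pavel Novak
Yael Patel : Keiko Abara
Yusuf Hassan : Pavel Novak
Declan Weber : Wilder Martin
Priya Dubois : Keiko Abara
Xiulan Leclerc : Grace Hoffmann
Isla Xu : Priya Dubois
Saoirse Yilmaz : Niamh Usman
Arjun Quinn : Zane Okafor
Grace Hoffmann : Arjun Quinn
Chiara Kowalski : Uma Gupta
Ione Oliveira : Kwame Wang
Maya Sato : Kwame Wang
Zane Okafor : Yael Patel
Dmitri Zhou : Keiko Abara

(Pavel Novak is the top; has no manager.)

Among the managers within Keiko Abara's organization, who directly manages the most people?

Keiko Abara

Direct-report counts within Keiko Abara's organization: Keiko Abara has 3; Priya Dubois has 1; Yael Patel has 1; Zane Okafor has 1; Arjun Quinn has 1; Grace Hoffmann has 1. The largest is 3, held by Keiko Abara.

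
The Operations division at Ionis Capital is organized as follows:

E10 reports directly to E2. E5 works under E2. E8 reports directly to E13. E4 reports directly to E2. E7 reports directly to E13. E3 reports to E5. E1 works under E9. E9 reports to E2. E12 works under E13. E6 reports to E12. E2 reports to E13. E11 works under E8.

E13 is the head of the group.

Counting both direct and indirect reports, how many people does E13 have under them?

12

E13 directly manages E12, E2, E7, E8. Under E12: E6 (1). Under E2: E4, E9, E1, E10, E5, E3 (6). E7 has no reports. Under E8: E11 (1). So E13's organization is 4 direct reports plus everyone under them: 2 + 7 + 1 + 2 = 12.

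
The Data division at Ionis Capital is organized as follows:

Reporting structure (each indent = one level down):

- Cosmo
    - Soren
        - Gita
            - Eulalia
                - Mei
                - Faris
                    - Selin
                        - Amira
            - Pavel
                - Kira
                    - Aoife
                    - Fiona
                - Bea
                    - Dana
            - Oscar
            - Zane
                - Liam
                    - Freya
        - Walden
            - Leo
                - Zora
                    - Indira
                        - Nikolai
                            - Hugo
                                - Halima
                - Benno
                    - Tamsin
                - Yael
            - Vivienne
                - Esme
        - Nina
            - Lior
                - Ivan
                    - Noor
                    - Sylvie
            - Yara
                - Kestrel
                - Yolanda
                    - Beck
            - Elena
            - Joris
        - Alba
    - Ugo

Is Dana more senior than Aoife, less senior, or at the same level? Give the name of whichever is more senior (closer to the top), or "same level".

Both Dana and Aoife are 5 levels below Cosmo.

same level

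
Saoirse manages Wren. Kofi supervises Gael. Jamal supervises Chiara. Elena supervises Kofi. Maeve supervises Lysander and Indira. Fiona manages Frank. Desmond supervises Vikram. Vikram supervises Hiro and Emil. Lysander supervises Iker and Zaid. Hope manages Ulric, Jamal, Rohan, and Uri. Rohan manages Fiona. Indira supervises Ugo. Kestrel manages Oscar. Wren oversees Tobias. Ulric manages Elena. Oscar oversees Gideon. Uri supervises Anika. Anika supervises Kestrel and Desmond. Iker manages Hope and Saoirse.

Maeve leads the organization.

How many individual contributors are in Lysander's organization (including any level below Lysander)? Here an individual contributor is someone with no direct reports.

The people in Lysander's organization with no one reporting to them are Zaid, Tobias, Chiara, Frank, Gideon, Hiro, Emil, Gael. That is 8.

8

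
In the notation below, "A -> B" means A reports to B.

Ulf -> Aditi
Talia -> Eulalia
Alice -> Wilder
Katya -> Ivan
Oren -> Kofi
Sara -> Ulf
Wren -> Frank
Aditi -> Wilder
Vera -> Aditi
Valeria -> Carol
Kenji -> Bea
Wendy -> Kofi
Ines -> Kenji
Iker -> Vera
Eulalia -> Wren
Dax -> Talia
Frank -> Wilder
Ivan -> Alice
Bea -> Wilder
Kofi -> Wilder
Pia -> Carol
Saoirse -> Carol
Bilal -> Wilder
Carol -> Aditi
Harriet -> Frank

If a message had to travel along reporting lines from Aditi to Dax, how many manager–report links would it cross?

6

Aditi is 1 level below Wilder, and Dax is 5 levels below Wilder (their lowest common manager). The shortest path runs up from Aditi to Wilder and back down to Dax: 1 + 5 = 6 links.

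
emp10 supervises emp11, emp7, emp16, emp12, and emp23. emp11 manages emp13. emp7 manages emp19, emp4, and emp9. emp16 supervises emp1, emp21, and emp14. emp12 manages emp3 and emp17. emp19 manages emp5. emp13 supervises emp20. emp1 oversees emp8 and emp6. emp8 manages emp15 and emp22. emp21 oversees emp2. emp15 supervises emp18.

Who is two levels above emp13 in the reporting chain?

emp10

emp13 reports to emp11, and emp11 reports to emp10. So emp13's skip-level manager is emp10.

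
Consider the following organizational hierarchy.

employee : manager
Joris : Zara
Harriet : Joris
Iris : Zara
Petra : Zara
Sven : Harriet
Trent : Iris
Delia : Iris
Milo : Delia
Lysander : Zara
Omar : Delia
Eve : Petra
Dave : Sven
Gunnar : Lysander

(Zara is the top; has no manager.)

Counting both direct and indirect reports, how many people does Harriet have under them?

Harriet directly manages Sven. Under Sven: Dave (1). That's 2 in total.

2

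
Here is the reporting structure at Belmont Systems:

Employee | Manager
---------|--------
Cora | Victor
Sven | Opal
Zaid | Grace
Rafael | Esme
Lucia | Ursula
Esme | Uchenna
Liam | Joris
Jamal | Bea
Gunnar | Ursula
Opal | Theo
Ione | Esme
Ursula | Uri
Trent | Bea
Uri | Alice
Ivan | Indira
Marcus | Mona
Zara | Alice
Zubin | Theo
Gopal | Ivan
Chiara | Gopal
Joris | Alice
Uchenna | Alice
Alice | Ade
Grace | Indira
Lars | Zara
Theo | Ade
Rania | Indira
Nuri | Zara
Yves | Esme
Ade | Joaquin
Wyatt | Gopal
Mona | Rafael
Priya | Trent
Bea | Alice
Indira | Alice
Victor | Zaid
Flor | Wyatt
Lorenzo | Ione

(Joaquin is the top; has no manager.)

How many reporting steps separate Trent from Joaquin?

4

Chain from Trent up to Joaquin: Trent → Bea → Alice → Ade → Joaquin. That is 4 steps up, so Trent is 4 levels below Joaquin.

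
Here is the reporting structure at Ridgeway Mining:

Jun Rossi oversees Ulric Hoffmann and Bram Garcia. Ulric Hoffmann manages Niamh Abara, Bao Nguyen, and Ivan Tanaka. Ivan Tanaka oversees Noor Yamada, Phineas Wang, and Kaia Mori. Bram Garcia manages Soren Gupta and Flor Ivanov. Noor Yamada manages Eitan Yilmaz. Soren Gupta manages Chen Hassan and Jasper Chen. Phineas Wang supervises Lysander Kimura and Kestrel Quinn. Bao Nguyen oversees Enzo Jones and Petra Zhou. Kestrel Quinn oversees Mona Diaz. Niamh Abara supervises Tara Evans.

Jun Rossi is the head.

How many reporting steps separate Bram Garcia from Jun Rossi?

1

Chain from Bram Garcia up to Jun Rossi: Bram Garcia → Jun Rossi. That is 1 step up, so Bram Garcia is 1 level below Jun Rossi.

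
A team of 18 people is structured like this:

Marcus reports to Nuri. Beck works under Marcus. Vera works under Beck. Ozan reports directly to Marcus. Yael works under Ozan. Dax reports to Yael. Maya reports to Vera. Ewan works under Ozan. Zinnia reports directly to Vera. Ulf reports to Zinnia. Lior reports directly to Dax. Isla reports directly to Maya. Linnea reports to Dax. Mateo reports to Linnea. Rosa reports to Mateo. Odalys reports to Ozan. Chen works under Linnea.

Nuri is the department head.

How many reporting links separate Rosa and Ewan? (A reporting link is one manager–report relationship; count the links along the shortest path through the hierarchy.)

6

Rosa is 5 levels below Ozan, and Ewan is 1 level below Ozan (their lowest common manager). The shortest path runs up from Rosa to Ozan and back down to Ewan: 5 + 1 = 6 links.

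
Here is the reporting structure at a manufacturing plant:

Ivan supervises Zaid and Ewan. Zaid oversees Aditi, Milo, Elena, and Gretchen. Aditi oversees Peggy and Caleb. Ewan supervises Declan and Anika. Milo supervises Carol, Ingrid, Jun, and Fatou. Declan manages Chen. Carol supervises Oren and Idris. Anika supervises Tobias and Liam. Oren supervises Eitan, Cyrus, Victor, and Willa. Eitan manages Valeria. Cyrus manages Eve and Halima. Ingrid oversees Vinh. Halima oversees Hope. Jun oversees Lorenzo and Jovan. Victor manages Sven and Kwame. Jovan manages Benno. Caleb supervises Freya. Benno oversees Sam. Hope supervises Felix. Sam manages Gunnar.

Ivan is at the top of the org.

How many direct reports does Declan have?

1

Declan directly manages Chen. That is 1 direct report.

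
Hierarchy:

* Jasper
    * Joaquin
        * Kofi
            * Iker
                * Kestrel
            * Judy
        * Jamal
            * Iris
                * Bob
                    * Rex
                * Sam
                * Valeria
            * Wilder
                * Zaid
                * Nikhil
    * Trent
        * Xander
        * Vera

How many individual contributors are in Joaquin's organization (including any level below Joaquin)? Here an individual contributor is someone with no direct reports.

The people in Joaquin's organization with no one reporting to them are Nikhil, Zaid, Valeria, Sam, Rex, Judy, Kestrel. That is 7.

7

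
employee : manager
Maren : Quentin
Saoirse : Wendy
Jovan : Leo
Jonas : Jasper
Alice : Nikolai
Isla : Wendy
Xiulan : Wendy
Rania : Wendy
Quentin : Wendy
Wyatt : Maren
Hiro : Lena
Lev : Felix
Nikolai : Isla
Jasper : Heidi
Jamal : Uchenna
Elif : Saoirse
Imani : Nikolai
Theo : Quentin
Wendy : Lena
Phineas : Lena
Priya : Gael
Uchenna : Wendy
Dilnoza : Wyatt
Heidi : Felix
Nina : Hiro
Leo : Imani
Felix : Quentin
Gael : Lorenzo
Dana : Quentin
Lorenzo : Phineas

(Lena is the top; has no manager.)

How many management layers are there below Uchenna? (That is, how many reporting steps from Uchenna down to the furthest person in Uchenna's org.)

1

The longest chain under Uchenna runs Uchenna → Jamal, which is 1 level below Uchenna.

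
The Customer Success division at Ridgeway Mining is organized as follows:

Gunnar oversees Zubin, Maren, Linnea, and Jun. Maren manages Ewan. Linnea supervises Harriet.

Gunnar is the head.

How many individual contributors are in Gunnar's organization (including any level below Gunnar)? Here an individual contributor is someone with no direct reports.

The people in Gunnar's organization with no one reporting to them are Zubin, Jun, Harriet, Ewan. That is 4.

4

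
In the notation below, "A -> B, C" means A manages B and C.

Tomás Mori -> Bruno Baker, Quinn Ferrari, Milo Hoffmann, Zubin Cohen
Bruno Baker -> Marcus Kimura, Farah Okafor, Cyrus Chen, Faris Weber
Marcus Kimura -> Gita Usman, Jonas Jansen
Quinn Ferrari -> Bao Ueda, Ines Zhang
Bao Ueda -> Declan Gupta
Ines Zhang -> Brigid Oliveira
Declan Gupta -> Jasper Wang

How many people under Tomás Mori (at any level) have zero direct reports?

The people in Tomás Mori's organization with no one reporting to them are Zubin Cohen, Milo Hoffmann, Brigid Oliveira, Jasper Wang, Faris Weber, Cyrus Chen, Farah Okafor, Jonas Jansen, Gita Usman. That is 9.

9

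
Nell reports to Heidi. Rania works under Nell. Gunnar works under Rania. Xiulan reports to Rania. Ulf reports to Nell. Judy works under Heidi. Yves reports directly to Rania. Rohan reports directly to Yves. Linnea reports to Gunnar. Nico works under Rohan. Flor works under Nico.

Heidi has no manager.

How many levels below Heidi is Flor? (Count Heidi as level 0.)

6

Chain from Flor up to Heidi: Flor → Nico → Rohan → Yves → Rania → Nell → Heidi. That is 6 steps up, so Flor is 6 levels below Heidi.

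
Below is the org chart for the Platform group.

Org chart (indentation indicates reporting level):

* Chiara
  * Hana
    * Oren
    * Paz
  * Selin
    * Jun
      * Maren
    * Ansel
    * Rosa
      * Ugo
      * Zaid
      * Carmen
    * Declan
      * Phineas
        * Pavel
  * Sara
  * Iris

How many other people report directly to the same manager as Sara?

Sara reports to Chiara. Chiara's other direct reports are Hana, Selin, Iris — 3 peers.

3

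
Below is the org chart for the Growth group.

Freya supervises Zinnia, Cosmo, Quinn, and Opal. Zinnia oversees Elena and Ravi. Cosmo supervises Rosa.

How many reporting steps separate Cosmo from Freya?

1

Chain from Cosmo up to Freya: Cosmo → Freya. That is 1 step up, so Cosmo is 1 level below Freya.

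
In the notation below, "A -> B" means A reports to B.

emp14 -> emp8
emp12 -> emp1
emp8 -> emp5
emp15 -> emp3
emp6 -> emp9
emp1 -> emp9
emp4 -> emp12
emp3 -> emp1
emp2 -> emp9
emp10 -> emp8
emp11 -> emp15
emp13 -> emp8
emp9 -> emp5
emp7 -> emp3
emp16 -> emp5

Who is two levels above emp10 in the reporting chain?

emp5

emp10 reports to emp8, and emp8 reports to emp5. So emp10's skip-level manager is emp5.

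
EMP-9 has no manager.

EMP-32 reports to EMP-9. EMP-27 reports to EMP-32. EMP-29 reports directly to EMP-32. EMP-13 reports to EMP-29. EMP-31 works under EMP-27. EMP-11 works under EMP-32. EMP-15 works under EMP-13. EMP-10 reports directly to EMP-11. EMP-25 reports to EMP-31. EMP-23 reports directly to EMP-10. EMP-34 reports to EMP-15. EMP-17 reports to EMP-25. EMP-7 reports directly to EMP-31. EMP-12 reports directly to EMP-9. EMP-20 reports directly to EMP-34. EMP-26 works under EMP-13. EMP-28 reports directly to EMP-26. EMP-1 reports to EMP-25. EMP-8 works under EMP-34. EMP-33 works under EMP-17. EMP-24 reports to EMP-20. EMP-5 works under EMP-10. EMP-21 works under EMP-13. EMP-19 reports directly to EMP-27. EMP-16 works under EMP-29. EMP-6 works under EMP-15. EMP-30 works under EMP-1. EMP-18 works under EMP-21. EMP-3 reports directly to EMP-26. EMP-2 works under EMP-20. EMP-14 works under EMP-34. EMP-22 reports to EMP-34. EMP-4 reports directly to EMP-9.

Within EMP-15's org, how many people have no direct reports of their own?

The people in EMP-15's organization with no one reporting to them are EMP-6, EMP-22, EMP-14, EMP-8, EMP-2, EMP-24. That is 6.

6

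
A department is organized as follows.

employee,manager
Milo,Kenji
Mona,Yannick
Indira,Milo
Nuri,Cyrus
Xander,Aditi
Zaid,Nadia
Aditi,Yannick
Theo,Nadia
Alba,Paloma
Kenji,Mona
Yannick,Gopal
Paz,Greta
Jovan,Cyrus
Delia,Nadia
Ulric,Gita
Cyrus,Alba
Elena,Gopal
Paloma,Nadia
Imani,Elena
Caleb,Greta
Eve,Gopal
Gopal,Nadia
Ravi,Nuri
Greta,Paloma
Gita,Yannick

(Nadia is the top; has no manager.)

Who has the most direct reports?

Direct-report counts: Nadia has 5; Paloma has 2; Greta has 2; Alba has 1; Cyrus has 2; Nuri has 1; Gopal has 3; Elena has 1; Yannick has 3; Mona has 1; Kenji has 1; Milo has 1; Aditi has 1; Gita has 1. The largest is 5, held by Nadia.

Nadia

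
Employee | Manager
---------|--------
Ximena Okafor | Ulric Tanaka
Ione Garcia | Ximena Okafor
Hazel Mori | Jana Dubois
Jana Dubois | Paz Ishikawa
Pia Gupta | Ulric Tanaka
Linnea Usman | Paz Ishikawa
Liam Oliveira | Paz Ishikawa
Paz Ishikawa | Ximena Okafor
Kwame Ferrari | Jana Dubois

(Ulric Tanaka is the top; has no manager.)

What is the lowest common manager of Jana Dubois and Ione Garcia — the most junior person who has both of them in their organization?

Jana Dubois's chain of managers is Paz Ishikawa, Ximena Okafor, Ulric Tanaka. Ione Garcia's chain of managers is Ximena Okafor, Ulric Tanaka. The first manager that appears in both chains is Ximena Okafor.

Ximena Okafor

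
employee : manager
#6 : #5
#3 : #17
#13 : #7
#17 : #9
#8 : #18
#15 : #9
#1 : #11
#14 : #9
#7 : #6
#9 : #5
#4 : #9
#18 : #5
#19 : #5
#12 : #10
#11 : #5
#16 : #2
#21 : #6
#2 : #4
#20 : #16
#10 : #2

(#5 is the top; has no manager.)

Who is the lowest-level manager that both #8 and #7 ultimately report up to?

#5

#8's chain of managers is #18, #5. #7's chain of managers is #6, #5. The first manager that appears in both chains is #5.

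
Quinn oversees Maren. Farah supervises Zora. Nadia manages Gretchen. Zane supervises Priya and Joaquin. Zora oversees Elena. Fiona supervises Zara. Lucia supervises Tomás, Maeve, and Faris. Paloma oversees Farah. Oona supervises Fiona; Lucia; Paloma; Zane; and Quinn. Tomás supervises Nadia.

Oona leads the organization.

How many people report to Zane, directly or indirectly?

2

Zane directly manages Priya, Joaquin. Priya has no reports. Joaquin has no reports. So Zane's organization is 2 direct reports plus everyone under them: 1 + 1 = 2.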